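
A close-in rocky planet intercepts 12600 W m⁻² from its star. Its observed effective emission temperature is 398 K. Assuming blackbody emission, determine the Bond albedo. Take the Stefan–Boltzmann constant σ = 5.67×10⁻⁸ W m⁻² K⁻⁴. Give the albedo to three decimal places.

Rearranging the radiative balance, α = 1 − 4σT⁴/S.
4σT⁴ = 4·5.67×10⁻⁸·(398)⁴ = 5691 W m⁻².
1−α = 5691/12600 = 0.4517, so α = 0.5483.

0.548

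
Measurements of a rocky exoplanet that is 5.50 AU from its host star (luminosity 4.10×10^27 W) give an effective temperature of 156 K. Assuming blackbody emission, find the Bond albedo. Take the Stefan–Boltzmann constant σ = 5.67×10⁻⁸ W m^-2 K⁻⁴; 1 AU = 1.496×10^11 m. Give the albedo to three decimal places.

d = 5.50 × 1.496×10^11 m = 8.228×10^11 m.
Spreading L over a sphere of radius d: S = 4.10×10^27/(4π·8.23×10^11²) = 481.9 W m^-2.
Energy balance: S(1−α)/4 = σT⁴, so 1−α = 4σT⁴/S.
4σT⁴ = 4·5.67×10⁻⁸·(156)⁴ = 134.3 W m^-2.
1−α = 134.3/481.9 = 0.2787, so α = 0.7213.

0.721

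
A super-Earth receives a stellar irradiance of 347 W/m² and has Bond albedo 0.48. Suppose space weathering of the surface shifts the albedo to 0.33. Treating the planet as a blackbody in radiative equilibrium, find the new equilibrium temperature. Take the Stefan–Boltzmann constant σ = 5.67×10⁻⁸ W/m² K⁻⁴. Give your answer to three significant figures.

New equilibrium: T₂ = [(1−0.33)·347.0/(4σ)]^(1/4) = 178.9 K.

179 K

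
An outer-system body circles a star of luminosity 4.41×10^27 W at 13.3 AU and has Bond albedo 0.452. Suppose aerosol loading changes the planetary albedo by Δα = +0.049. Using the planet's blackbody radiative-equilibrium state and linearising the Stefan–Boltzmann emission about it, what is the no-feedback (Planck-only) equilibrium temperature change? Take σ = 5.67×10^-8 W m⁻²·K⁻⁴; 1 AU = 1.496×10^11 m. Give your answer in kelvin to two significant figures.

d = 13.3 × 1.496×10^11 m = 1.990×10^12 m.
Spreading L over a sphere of radius d: S = 4.41×10^27/(4π·1.99×10^12²) = 88.65 W m⁻².
Unperturbed T_e = [88.65·(1−0.452)/(4σ)]^¼ = 121.0 K.
The change in absorbed flux is Δ[S(1−α)/4] = −SΔα/4 = -1.086 W m⁻².
The Planck feedback parameter is 4σT_e³ = 0.4016 W m⁻²/K.
So ΔT₀ = -1.086/0.4016 = -2.70 K.

-2.7 kelvin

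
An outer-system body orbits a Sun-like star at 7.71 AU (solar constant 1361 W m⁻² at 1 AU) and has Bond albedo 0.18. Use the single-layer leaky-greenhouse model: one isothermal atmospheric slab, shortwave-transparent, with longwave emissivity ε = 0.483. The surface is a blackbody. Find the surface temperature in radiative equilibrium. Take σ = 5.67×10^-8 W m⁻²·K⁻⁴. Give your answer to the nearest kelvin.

102 K

By the inverse-square law, S = 1361/7.71² = 22.90 W m⁻².
Effective emission temperature (TOA balance): σT_e⁴ = S(1−α)/4 = 4.694 W m⁻² → T_e = 95.38 K.
Surface balance with a leaky layer gives σT_s⁴ = σT_e⁴·2/(2−ε), so T_s = T_e·[2/(2−0.483)]^(1/4) = 102.2 K.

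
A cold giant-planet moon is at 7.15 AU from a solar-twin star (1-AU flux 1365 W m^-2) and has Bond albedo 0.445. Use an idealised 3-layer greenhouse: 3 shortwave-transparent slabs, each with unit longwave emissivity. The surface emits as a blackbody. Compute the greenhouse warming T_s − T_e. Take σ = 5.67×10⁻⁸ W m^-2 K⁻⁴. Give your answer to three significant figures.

37.2 kelvin

Flux at the orbit: S = 1365/(7.15)² = 26.70 W m^-2.
The effective emission temperature is T_e = [S(1−α)/(4σ)]^¼ = 89.91 K.
Surface: T_s = (4)^¼·T_e = 127.1 K.
Warming: T_s − T_e = 37.24 K.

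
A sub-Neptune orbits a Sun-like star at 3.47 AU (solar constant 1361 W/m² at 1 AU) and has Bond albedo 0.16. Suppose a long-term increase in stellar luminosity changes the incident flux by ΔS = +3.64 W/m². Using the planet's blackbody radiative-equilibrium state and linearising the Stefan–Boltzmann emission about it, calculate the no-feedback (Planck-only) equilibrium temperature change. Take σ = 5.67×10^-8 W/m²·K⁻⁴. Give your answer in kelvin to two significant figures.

Flux at the orbit: S = 1361/(3.47)² = 113.0 W/m².
Unperturbed T_e = [113.0·(1−0.16)/(4σ)]^¼ = 143.0 K.
ΔF = Δ[S(1−α)]/4 = (1−0.16)·+3.64/4 = 0.7644 W/m².
Planck response: λ_P = 4σT_e³ = 4·5.67×10⁻⁸·(143.0)³ = 0.6638 W/m²/K.
Hence the no-feedback warming is ΔF/(4σT_e³) = 1.15 K.

1.2 K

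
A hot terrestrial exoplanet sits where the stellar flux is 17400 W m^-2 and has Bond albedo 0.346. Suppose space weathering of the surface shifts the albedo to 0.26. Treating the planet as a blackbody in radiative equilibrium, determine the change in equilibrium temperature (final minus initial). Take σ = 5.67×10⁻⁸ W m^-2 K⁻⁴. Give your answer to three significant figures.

14.8 K

Initial: T₁ = [S(1−0.346)/(4σ)]^(1/4) = 473.3 K.
After:  T₂ = [17400·0.74/(4σ)]^(1/4) = 488.1 K.
ΔT = T₂ − T₁ = 14.85 K.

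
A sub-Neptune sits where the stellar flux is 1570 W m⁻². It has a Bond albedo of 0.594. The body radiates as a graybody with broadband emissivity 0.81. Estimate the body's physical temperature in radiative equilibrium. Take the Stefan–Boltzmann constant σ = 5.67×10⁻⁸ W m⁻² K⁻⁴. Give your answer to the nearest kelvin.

Averaging over the sphere, the absorbed flux is S(1−α)/4 = 159.4 W m⁻².
Radiative balance εσT⁴ = 159.4 gives T = [159.4/(0.81·σ)]^(1/4) = 242.7 K.

243 K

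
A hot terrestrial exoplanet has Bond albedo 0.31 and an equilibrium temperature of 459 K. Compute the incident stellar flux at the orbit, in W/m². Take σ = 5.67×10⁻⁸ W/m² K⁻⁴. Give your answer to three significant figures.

14600 W/m²

Invert the energy balance for S: S = 4σT⁴/(1−α).
σT⁴ = 5.67×10⁻⁸·(459)⁴ = 2517 W/m².
S = 4·2517/0.69 = 14590 W/m².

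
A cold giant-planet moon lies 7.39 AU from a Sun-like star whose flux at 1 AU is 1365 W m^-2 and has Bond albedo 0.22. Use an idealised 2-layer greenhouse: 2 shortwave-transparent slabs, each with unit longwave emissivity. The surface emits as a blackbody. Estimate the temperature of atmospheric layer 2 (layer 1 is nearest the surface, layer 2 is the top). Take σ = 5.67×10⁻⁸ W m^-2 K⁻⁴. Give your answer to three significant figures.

96.3 K

Irradiance scales as 1/d², so S = 1365 W m^-2 × (1/7.39)² = 24.99 W m^-2.
OLR = S(1−α)/4 = 4.874 W m^-2; the top layer radiates at T_e = 96.29 K.
Each opaque layer satisfies 2T_j⁴ = T_{j−1}⁴ + T_{j+1}⁴, giving T_k⁴ = (N+1−k)T_e⁴.
With k = 2: T_2 = (2+1−2)^¼·96.29 K = 96.29 K.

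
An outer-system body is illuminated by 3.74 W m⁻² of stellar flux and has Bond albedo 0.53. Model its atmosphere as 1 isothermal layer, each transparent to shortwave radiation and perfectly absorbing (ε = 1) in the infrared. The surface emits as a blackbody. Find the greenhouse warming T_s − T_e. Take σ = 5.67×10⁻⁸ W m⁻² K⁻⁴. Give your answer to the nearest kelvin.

Top-of-atmosphere balance: σT_e⁴ = S(1−α)/4 = 0.4395 W m⁻² → T_e = 52.76 K.
Surface: T_s = (2)^¼·T_e = 62.75 K.
Warming: T_s − T_e = 9.983 K.

10 kelvin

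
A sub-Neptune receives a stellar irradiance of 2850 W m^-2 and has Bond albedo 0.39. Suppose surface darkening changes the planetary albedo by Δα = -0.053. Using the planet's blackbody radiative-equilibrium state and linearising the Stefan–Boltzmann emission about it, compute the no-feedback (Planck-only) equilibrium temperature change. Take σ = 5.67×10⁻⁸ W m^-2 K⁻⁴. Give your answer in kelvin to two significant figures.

6.4 K

Unperturbed T_e = [2850·(1−0.39)/(4σ)]^¼ = 295.9 K.
TOA radiative forcing: ΔF = −S·Δα/4 = −2850·(-0.053)/4 = 37.76 W m^-2.
The Planck feedback parameter is 4σT_e³ = 5.875 W m^-2/K.
So ΔT₀ = 37.76/5.875 = 6.43 K.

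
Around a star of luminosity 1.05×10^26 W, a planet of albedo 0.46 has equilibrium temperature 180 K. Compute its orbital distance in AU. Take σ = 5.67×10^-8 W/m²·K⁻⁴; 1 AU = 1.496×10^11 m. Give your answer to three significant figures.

Energy balance gives S = 4σT⁴/(1−α) = 440.9 W/m².
From L = 4πd²S, d = √(1.05×10^26/(4π·440.9)) = 1.377×10^11 m = 0.9202 AU.

0.920 AU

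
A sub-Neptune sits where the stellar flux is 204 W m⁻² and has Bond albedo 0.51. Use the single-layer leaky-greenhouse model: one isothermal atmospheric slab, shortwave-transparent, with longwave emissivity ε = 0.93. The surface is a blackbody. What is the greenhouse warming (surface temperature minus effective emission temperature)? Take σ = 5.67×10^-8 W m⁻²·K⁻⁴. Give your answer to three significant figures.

24.5 kelvin

At the top of the atmosphere, σT_e⁴ = S(1−α)/4 = 24.99 W m⁻², giving T_e = 144.9 K.
The surface balance (absorbed SW + ε·downward IR = σT_s⁴) with T_a⁴ = T_s⁴/2 reduces to T_s = T_e·[2/(2−ε)]^¼ = 169.4 K.
T_s − T_e = 169.4 − 144.9 = 24.52 K.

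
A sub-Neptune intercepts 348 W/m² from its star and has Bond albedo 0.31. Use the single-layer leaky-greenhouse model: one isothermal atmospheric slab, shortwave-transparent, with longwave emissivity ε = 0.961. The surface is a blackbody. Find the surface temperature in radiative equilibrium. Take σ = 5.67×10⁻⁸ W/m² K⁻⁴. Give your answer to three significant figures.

212 K

The planet radiates to space at T_e = [S(1−α)/(4σ)]^(1/4) = 180.4 K.
For a single slab of emissivity ε, T_s⁴ = 2T_e⁴/(2−ε); thus T_s = 180.4·(1.925)^(1/4) = 212.5 K.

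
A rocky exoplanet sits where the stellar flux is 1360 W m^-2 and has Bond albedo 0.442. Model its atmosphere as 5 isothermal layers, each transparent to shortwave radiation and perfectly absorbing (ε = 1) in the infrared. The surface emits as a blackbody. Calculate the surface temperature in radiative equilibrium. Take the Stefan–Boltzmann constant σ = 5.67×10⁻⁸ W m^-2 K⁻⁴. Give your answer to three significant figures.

376 K

The effective emission temperature is T_e = [S(1−α)/(4σ)]^¼ = 240.5 K.
With N = 5 opaque layers, T_s = (N+1)^(1/4)·T_e = 6^(1/4)·240.5 = 376.4 K.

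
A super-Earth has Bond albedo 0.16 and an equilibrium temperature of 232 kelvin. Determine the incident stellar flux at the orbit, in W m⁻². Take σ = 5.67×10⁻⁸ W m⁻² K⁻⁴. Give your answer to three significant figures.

From S(1−α)/4 = σT⁴: S = 4σT⁴/(1−α).
σT⁴ = 5.67×10⁻⁸·(232)⁴ = 164.3 W m⁻².
S = 4·164.3/0.84 = 782.2 W m⁻².

782 W m⁻²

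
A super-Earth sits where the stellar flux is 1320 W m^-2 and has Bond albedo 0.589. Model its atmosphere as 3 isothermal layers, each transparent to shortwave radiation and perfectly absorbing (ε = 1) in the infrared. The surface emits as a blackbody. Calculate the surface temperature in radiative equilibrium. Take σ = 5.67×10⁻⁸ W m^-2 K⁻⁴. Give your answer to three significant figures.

313 kelvin

The effective emission temperature is T_e = [S(1−α)/(4σ)]^¼ = 221.2 K.
With N = 3 opaque layers, T_s = (N+1)^(1/4)·T_e = 4^(1/4)·221.2 = 312.8 K.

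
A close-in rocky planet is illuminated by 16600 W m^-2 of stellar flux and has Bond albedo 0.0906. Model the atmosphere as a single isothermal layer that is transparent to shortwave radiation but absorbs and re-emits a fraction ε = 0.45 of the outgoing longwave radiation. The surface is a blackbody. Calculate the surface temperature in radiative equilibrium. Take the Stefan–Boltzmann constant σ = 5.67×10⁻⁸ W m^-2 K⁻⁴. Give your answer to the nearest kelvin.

541 K

Effective emission temperature (TOA balance): σT_e⁴ = S(1−α)/4 = 3774 W m^-2 → T_e = 507.9 K.
For a single slab of emissivity ε, T_s⁴ = 2T_e⁴/(2−ε); thus T_s = 507.9·(1.29)^(1/4) = 541.4 K.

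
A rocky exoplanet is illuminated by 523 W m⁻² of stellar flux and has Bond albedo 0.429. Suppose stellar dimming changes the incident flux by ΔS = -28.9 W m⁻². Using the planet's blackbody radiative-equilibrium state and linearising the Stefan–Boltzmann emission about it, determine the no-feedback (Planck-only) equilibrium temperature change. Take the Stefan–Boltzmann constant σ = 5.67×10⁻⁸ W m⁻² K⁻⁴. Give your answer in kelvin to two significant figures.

The baseline emission temperature is T_e = 190.5 K.
Only a fraction (1−α) is absorbed and it's spread over 4πR², so ΔF = (1−α)ΔS/4 = -4.125 W m⁻².
The Planck feedback parameter is 4σT_e³ = 1.568 W m⁻²/K.
Hence the no-feedback warming is ΔF/(4σT_e³) = -2.63 K.

-2.6 kelvin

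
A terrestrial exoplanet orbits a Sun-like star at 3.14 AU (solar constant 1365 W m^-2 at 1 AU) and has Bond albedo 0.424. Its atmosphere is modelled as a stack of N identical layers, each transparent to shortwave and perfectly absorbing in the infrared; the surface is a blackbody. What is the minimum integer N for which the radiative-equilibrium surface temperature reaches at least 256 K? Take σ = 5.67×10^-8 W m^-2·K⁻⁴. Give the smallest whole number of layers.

12

Flux at the orbit: S = 1365/(3.14)² = 138.4 W m^-2.
The effective emission temperature is T_e = [S(1−α)/(4σ)]^¼ = 136.9 K.
T_s = (N+1)^(1/4)·T_e ≥ 256 K requires N+1 ≥ (T_s/T_e)⁴ = (256/136.9)⁴ = 12.215.
So N ≥ 11.215; the smallest integer is N = 12.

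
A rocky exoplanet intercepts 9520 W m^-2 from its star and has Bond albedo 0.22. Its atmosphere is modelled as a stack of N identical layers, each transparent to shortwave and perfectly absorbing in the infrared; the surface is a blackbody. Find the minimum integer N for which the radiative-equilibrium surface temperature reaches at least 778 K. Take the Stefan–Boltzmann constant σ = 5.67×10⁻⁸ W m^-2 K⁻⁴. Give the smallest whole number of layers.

11

The effective emission temperature is T_e = [S(1−α)/(4σ)]^¼ = 425.4 K.
Need (N+1)T_e⁴ ≥ T_s⁴, i.e. N+1 ≥ (778/425.4)⁴ = 11.190.
So N ≥ 10.190; the smallest integer is N = 11.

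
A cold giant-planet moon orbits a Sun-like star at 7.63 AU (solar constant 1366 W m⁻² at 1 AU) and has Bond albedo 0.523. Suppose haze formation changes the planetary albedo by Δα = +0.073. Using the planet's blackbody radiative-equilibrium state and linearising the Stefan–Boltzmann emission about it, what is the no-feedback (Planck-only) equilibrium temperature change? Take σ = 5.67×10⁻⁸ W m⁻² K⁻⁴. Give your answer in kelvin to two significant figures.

Irradiance scales as 1/d², so S = 1366 W m⁻² × (1/7.63)² = 23.46 W m⁻².
The baseline emission temperature is T_e = 83.81 K.
ΔF = −(S/4)Δα = −(23.46/4)×(+0.073) = -0.4282 W m⁻².
The Planck feedback parameter is 4σT_e³ = 0.1335 W m⁻²/K.
Hence the no-feedback warming is ΔF/(4σT_e³) = -3.21 K.

-3.2 kelvin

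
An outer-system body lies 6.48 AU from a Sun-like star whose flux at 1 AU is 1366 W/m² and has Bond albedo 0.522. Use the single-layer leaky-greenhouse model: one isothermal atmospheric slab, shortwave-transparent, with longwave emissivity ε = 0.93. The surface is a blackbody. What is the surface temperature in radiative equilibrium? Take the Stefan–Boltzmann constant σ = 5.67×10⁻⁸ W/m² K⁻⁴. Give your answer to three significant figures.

106 K

By the inverse-square law, S = 1366/6.48² = 32.53 W/m².
The planet radiates to space at T_e = [S(1−α)/(4σ)]^(1/4) = 91.00 K.
For a single slab of emissivity ε, T_s⁴ = 2T_e⁴/(2−ε); thus T_s = 91.00·(1.869)^(1/4) = 106.4 K.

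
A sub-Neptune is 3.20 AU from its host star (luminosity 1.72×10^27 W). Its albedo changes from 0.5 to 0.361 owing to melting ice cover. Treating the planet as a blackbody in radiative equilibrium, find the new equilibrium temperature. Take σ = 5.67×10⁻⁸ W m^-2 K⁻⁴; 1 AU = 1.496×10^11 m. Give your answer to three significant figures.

203 kelvin

Orbital distance: d = 3.20 AU = 4.787×10^11 m.
Flux at the orbit: S = L/(4πd²) = 1.72×10^27/(4π·(4.79×10^11)²) = 597.2 W m^-2.
T₂ = [S(1−α₂)/(4σ)]^(1/4) = [597.2·0.639/(4σ)]^(1/4) = 202.5 K.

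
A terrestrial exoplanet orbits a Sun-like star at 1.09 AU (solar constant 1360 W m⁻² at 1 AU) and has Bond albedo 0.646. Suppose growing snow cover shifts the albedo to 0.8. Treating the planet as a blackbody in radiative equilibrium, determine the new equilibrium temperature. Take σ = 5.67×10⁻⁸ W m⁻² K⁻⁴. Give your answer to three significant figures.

178 K

By the inverse-square law, S = 1360/1.09² = 1145 W m⁻².
With the new albedo, S(1−α₂)/4 = 57.23 W m⁻², so T₂ = 178.2 K.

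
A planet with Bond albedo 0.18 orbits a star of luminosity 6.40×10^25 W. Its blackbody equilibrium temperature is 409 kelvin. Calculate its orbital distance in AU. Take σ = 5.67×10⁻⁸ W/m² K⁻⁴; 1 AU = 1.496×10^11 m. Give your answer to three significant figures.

0.171 AU

Energy balance gives S = 4σT⁴/(1−α) = 7740 W/m².
From L = 4πd²S, d = √(6.40×10^25/(4π·7740)) = 2.565×10^10 m = 0.1715 AU.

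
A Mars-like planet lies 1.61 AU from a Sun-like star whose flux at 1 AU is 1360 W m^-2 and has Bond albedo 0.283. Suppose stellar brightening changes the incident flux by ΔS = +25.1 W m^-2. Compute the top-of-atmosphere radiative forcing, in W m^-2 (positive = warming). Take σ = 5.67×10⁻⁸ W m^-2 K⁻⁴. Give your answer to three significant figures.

By the inverse-square law, S = 1360/1.61² = 524.7 W m^-2.
ΔF = Δ[S(1−α)]/4 = (1−0.283)·+25.1/4 = 4.499 W m^-2.

4.50 W m^-2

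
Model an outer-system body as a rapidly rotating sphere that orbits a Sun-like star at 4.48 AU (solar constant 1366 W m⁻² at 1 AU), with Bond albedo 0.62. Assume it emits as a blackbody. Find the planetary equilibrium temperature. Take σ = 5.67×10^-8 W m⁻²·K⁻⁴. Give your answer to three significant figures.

103 K

By the inverse-square law, S = 1366/4.48² = 68.06 W m⁻².
Averaging over the sphere, the absorbed flux is S(1−α)/4 = 6.466 W m⁻².
Balancing against σT⁴: T = (6.466/5.67×10⁻⁸)^(1/4) = 103.3 K.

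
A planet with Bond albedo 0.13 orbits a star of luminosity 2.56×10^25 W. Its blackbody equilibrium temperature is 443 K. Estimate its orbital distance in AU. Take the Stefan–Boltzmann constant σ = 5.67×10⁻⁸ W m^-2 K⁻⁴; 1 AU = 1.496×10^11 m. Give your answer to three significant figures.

Energy balance gives S = 4σT⁴/(1−α) = 10040 W m^-2.
S = L/(4πd²) → d = √(L/4πS) = √(2.56×10^25/(4π·10040)) = 1.424×10^10 m = 0.09522 AU.

0.0952 AU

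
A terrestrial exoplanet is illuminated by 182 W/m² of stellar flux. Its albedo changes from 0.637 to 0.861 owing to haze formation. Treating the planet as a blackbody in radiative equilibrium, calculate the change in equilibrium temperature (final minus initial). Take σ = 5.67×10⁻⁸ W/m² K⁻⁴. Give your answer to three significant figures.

Initial: T₁ = [S(1−0.637)/(4σ)]^(1/4) = 130.6 K.
With α = 0.861, T₂ = 102.8 K.
Change: 102.8 − 130.6 = -27.87 K.

-27.9 kelvin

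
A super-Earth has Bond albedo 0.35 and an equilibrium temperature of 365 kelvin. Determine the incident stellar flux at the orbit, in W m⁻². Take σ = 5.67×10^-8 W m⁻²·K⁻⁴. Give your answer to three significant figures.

From S(1−α)/4 = σT⁴: S = 4σT⁴/(1−α).
The emitted flux is σT⁴ = 1006 W m⁻².
So S = 4×1006/(1−0.35) = 6193 W m⁻².

6190 W m⁻²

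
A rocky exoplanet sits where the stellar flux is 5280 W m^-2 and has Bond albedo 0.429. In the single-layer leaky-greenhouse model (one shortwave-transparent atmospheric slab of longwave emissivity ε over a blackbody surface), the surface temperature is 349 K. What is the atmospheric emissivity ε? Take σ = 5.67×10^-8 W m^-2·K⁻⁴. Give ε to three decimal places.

0.208

First, T_e = [5280·(1−0.429)/(4σ)]^(1/4) = 339.6 K.
Inverting T_s⁴ = 2T_e⁴/(2−ε): (T_e/T_s)⁴ = 0.8960, so ε = 2(1 − 0.8960) = 0.2079.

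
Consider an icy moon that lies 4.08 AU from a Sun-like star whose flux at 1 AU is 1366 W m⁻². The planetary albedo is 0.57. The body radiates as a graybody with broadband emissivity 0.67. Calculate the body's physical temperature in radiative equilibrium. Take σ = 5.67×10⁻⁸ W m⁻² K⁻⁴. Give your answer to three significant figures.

123 K

Irradiance scales as 1/d², so S = 1366 W m⁻² × (1/4.08)² = 82.06 W m⁻².
The planet absorbs (1−α)S over its disc πR² and re-emits over 4πR², so the mean absorbed flux is (1−0.57)·82.06/4 = 8.821 W m⁻².
Radiative balance εσT⁴ = 8.821 gives T = [8.821/(0.67·σ)]^(1/4) = 123.4 K.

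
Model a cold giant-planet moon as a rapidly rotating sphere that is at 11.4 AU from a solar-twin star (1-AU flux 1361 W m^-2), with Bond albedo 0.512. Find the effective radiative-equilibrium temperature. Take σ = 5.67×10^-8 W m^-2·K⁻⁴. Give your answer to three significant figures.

Irradiance scales as 1/d², so S = 1361 W m^-2 × (1/11.4)² = 10.47 W m^-2.
Absorbed flux (global mean): S(1−α)/4 = 10.47·0.488/4 = 1.278 W m^-2.
Balancing against σT⁴: T = (1.278/5.67×10⁻⁸)^(1/4) = 68.90 K.

68.9 K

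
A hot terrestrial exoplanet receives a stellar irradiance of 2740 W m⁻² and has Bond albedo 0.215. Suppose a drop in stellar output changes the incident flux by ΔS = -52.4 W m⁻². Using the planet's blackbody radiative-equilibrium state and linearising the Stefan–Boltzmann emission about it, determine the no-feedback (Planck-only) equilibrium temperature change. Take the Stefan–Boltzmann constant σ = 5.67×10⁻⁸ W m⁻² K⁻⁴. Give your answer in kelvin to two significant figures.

Reference equilibrium: T_e = [S(1−α)/(4σ)]^(1/4) = 312.1 K.
TOA radiative forcing: ΔF = (1−α)ΔS/4 = 0.785·(-52.4)/4 = -10.28 W m⁻².
The Planck feedback parameter is 4σT_e³ = 6.892 W m⁻²/K.
So ΔT₀ = -10.28/6.892 = -1.49 K.

-1.5 K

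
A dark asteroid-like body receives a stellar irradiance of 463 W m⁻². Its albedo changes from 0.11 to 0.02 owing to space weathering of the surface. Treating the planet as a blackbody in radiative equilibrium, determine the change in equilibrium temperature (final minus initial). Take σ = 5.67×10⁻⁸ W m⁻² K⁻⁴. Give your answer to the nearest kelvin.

5 K

Before: T₁ = [463.0·0.89/(4σ)]^(1/4) = 206.5 K.
After:  T₂ = [463.0·0.98/(4σ)]^(1/4) = 211.5 K.
Change: 211.5 − 206.5 = 5.032 K.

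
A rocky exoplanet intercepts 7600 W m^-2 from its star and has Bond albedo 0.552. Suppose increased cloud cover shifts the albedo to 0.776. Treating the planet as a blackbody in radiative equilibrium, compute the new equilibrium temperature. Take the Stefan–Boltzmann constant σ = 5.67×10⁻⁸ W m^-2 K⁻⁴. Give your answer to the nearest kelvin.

294 K

T₂ = [S(1−α₂)/(4σ)]^(1/4) = [7600·0.224/(4σ)]^(1/4) = 294.3 K.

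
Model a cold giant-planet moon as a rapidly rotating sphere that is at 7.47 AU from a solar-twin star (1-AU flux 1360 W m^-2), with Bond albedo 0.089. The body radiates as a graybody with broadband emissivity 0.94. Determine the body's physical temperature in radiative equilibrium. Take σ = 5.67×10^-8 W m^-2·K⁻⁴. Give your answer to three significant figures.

Flux at the orbit: S = 1360/(7.47)² = 24.37 W m^-2.
Averaging over the sphere, the absorbed flux is S(1−α)/4 = 5.551 W m^-2.
Radiative balance εσT⁴ = 5.551 gives T = [5.551/(0.94·σ)]^(1/4) = 101.0 K.

101 kelvin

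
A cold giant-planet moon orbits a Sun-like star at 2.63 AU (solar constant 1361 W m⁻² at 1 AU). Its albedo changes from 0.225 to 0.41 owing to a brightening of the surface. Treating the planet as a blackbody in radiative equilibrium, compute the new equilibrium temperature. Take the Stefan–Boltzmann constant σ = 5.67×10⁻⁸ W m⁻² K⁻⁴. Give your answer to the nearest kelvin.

150 K

Flux at the orbit: S = 1361/(2.63)² = 196.8 W m⁻².
New equilibrium: T₂ = [(1−0.41)·196.8/(4σ)]^(1/4) = 150.4 K.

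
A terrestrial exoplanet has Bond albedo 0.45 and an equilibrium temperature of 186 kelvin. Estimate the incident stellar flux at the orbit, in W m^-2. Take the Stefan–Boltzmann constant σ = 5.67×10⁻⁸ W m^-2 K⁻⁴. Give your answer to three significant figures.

494 W m^-2

Invert the energy balance for S: S = 4σT⁴/(1−α).
σT⁴ = 5.67×10⁻⁸·(186)⁴ = 67.86 W m^-2.
S = 4·67.86/0.55 = 493.6 W m^-2.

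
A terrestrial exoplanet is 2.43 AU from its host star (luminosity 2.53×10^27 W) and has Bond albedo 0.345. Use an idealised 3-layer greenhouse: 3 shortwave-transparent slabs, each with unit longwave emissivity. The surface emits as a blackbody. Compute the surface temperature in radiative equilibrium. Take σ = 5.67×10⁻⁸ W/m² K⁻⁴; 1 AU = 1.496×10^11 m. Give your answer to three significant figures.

364 K

d = 2.43 × 1.496×10^11 m = 3.635×10^11 m.
Spreading L over a sphere of radius d: S = 2.53×10^27/(4π·3.64×10^11²) = 1523 W/m².
Top-of-atmosphere balance: σT_e⁴ = S(1−α)/4 = 249.5 W/m² → T_e = 257.5 K.
For an N-layer opaque stack, T_s⁴ = (N+1)T_e⁴, hence T_s = (4)^(1/4)×257.5 K = 364.2 K.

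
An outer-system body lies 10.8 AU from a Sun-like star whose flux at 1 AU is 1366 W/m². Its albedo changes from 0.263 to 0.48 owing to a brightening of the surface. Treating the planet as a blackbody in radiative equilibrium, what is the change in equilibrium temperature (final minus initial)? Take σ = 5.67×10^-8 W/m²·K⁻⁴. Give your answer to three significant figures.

By the inverse-square law, S = 1366/10.8² = 11.71 W/m².
Before: T₁ = [11.71·0.737/(4σ)]^(1/4) = 78.54 K.
After:  T₂ = [11.71·0.52/(4σ)]^(1/4) = 71.98 K.
ΔT = T₂ − T₁ = -6.558 K.

-6.56 K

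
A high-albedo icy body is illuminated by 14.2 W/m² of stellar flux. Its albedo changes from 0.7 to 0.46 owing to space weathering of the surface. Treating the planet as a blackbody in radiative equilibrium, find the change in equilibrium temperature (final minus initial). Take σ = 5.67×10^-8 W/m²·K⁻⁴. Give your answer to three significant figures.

Initial: T₁ = [S(1−0.7)/(4σ)]^(1/4) = 65.83 K.
With α = 0.46, T₂ = 76.25 K.
ΔT = T₂ − T₁ = 10.42 K.

10.4 K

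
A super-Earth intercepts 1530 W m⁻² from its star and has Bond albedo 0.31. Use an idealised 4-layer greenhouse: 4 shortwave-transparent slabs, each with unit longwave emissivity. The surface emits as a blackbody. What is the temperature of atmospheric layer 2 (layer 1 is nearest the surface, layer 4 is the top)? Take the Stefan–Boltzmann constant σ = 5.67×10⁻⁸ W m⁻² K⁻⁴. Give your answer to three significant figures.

OLR = S(1−α)/4 = 263.9 W m⁻²; the top layer radiates at T_e = 261.2 K.
Each opaque layer satisfies 2T_j⁴ = T_{j−1}⁴ + T_{j+1}⁴, giving T_k⁴ = (N+1−k)T_e⁴.
T_2 = (3)^(1/4)·261.2 = 343.8 K.

344 K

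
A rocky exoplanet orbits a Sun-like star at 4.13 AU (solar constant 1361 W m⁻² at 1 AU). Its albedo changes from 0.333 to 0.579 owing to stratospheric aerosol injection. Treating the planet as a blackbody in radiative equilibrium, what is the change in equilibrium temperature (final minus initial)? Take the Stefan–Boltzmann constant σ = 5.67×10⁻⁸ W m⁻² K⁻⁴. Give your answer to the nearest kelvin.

-13 K

Flux at the orbit: S = 1361/(4.13)² = 79.79 W m⁻².
Before: T₁ = [79.79·0.667/(4σ)]^(1/4) = 123.8 K.
With α = 0.579, T₂ = 110.3 K.
Change: 110.3 − 123.8 = -13.45 K.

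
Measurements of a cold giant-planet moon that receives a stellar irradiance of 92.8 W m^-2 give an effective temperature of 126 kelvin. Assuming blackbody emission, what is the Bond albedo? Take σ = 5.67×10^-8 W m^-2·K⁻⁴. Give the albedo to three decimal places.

From σT⁴ = S(1−α)/4 we invert for α: 1−α = 4σT⁴/S.
4σT⁴ = 4·5.67×10⁻⁸·(126)⁴ = 57.16 W m^-2.
Hence α = 1 − 57.16/92.80 = 0.3840.

0.384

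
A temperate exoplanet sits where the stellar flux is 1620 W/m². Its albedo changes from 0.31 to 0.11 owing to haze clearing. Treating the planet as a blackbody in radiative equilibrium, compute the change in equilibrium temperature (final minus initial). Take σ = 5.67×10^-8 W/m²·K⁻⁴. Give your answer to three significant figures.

Before: T₁ = [1620·0.69/(4σ)]^(1/4) = 265.0 K.
After:  T₂ = [1620·0.89/(4σ)]^(1/4) = 282.4 K.
ΔT = T₂ − T₁ = 17.41 K.

17.4 K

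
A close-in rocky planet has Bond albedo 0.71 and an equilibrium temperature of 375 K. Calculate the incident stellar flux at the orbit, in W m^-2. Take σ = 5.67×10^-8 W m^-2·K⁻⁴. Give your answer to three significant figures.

15500 W m^-2

From S(1−α)/4 = σT⁴: S = 4σT⁴/(1−α).
The emitted flux is σT⁴ = 1121 W m^-2.
So S = 4×1121/(1−0.71) = 15470 W m^-2.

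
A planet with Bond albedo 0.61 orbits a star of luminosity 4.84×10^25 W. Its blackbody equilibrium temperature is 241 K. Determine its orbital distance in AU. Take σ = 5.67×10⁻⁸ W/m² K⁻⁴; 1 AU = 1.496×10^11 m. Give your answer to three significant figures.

Required flux: S = 4σT⁴/(1−α) = 1962 W/m².
Then d = [L/(4πS)]^(1/2) = 4.431×10^10 m, i.e. 0.2962 AU.

0.296 AU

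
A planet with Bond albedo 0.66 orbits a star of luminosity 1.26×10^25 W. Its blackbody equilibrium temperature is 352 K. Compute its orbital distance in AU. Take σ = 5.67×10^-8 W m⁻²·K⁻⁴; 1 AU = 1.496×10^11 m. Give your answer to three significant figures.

Required flux: S = 4σT⁴/(1−α) = 10240 W m⁻².
Then d = [L/(4πS)]^(1/2) = 9.895×10^9 m, i.e. 0.06614 AU.

0.0661 AU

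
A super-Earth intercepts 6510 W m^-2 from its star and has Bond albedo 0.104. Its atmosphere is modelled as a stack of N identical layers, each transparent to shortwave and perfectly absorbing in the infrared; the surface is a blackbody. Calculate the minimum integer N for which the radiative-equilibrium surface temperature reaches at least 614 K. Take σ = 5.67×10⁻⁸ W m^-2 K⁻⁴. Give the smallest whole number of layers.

OLR = S(1−α)/4 = 1458 W m^-2; the top layer radiates at T_e = 400.5 K.
Since T_s⁴ = (N+1)T_e⁴, we need N ≥ (T_s/T_e)⁴ − 1 = 4.526.
The minimum whole number is N = 5.

5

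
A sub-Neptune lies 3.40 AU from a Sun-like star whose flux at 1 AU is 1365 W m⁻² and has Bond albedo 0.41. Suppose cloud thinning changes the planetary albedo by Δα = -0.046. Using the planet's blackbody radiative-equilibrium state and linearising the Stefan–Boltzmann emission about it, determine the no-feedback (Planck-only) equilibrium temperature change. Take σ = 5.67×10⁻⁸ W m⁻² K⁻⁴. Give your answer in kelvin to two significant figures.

2.6 K

Flux at the orbit: S = 1365/(3.40)² = 118.1 W m⁻².
The baseline emission temperature is T_e = 132.4 K.
ΔF = −(S/4)Δα = −(118.1/4)×(-0.046) = 1.358 W m⁻².
Linearising σT⁴ gives d(σT⁴)/dT = 4σT_e³ = 0.5262 W m⁻² per K.
ΔT₀ = ΔF/λ_P = 1.358/0.5262 = 2.58 K.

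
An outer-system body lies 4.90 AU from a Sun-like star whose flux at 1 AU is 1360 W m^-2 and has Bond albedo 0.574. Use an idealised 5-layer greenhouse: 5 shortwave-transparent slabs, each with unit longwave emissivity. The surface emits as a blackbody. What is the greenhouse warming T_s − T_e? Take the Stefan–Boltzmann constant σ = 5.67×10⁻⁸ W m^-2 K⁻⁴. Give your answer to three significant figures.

57.4 K

By the inverse-square law, S = 1360/4.90² = 56.64 W m^-2.
Top-of-atmosphere balance: σT_e⁴ = S(1−α)/4 = 6.032 W m^-2 → T_e = 101.6 K.
T_s = (N+1)^(1/4)·T_e = 159.0 K.
So the greenhouse effect raises the surface by 159.0 − 101.6 = 57.39 K.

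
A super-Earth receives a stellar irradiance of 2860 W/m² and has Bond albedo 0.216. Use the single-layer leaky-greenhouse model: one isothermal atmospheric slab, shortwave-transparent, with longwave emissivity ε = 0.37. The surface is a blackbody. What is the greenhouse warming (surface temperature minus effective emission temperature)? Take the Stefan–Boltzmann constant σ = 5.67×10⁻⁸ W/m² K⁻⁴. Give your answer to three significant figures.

At the top of the atmosphere, σT_e⁴ = S(1−α)/4 = 560.6 W/m², giving T_e = 315.3 K.
Surface balance with a leaky layer gives σT_s⁴ = σT_e⁴·2/(2−ε), so T_s = T_e·[2/(2−0.37)]^(1/4) = 331.9 K.
The atmosphere warms the surface by 16.55 K.

16.5 K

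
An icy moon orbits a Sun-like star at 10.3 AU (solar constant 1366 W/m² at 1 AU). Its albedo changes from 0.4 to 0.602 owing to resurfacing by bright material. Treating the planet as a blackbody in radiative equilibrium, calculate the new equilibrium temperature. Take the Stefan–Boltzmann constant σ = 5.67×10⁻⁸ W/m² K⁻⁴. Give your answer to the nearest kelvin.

Flux at the orbit: S = 1366/(10.3)² = 12.88 W/m².
New equilibrium: T₂ = [(1−0.602)·12.88/(4σ)]^(1/4) = 68.95 K.

69 K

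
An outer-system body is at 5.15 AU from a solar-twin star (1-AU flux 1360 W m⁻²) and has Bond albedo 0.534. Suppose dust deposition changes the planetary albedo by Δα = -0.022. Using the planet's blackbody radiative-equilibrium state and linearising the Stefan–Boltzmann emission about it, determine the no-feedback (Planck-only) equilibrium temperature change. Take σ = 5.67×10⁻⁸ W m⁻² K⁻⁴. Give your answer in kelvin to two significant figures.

Flux at the orbit: S = 1360/(5.15)² = 51.28 W m⁻².
The baseline emission temperature is T_e = 101.3 K.
ΔF = −(S/4)Δα = −(51.28/4)×(-0.022) = 0.2820 W m⁻².
Planck response: λ_P = 4σT_e³ = 4·5.67×10⁻⁸·(101.3)³ = 0.2359 W m⁻²/K.
So ΔT₀ = 0.2820/0.2359 = 1.20 K.

1.2 K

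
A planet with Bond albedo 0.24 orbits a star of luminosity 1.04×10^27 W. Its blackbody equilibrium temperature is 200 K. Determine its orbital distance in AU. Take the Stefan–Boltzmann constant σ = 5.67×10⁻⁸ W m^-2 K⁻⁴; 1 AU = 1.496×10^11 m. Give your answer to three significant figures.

2.78 AU

Energy balance gives S = 4σT⁴/(1−α) = 477.5 W m^-2.
From L = 4πd²S, d = √(1.04×10^27/(4π·477.5)) = 4.163×10^11 m = 2.783 AU.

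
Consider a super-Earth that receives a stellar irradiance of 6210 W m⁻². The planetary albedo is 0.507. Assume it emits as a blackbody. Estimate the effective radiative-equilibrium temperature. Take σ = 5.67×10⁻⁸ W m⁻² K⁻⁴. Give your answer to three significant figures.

Averaging over the sphere, the absorbed flux is S(1−α)/4 = 765.4 W m⁻².
In equilibrium σT⁴ equals this, so T = 340.9 K.

341 kelvin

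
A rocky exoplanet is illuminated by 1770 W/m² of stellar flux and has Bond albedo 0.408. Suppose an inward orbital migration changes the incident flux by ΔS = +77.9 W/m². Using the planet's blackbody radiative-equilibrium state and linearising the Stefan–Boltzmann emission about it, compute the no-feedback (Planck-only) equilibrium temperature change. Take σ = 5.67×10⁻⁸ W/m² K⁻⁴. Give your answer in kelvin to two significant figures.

Reference equilibrium: T_e = [S(1−α)/(4σ)]^(1/4) = 260.7 K.
Only a fraction (1−α) is absorbed and it's spread over 4πR², so ΔF = (1−α)ΔS/4 = 11.53 W/m².
The Planck feedback parameter is 4σT_e³ = 4.019 W/m²/K.
So ΔT₀ = 11.53/4.019 = 2.87 K.

2.9 K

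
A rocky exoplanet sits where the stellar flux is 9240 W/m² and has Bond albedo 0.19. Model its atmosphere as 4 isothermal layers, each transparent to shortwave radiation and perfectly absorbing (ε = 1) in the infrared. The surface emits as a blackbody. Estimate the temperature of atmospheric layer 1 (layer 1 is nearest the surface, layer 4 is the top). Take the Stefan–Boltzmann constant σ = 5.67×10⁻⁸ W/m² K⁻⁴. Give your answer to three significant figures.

603 K

OLR = S(1−α)/4 = 1871 W/m²; the top layer radiates at T_e = 426.2 K.
In the N-layer model, layer k (counted from the surface) has T_k = (N+1−k)^(1/4)·T_e.
T_1 = (4)^(1/4)·426.2 = 602.8 K.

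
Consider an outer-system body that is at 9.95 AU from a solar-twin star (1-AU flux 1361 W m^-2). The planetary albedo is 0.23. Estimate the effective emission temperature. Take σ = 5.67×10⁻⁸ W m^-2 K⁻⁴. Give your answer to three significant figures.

Flux at the orbit: S = 1361/(9.95)² = 13.75 W m^-2.
The planet absorbs (1−α)S over its disc πR² and re-emits over 4πR², so the mean absorbed flux is (1−0.23)·13.75/4 = 2.646 W m^-2.
In equilibrium σT⁴ equals this, so T = 82.65 K.

82.7 kelvin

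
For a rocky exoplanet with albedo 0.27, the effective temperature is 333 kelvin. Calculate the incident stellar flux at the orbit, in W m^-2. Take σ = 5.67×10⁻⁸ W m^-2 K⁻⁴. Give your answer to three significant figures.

3820 W m^-2

Invert the energy balance for S: S = 4σT⁴/(1−α).
The emitted flux is σT⁴ = 697.2 W m^-2.
S = 4·697.2/0.73 = 3820 W m^-2.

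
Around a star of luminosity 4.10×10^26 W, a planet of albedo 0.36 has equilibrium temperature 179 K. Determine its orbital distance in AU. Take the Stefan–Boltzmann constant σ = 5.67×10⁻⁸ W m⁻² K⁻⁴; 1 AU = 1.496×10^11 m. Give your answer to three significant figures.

The flux needed for this T is 4σT⁴/(1−0.36) = 363.8 W m⁻².
From L = 4πd²S, d = √(4.10×10^26/(4π·363.8)) = 2.995×10^11 m = 2.002 AU.

2.00 AU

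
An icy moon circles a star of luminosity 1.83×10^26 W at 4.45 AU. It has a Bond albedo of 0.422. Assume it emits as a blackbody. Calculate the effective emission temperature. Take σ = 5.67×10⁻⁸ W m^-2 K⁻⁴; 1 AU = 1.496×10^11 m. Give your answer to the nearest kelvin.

96 K

Orbital distance: d = 4.45 AU = 6.657×10^11 m.
Spreading L over a sphere of radius d: S = 1.83×10^26/(4π·6.66×10^11²) = 32.86 W m^-2.
Absorbed flux (global mean): S(1−α)/4 = 32.86·0.578/4 = 4.748 W m^-2.
Set σT⁴ = 4.748 → T = (4.748/σ)^(1/4) = 95.66 K.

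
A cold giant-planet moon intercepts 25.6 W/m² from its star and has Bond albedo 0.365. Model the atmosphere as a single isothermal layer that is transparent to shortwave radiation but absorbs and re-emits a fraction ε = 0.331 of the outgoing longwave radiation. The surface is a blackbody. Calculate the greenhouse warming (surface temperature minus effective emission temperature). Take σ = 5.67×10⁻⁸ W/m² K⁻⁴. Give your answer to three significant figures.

At the top of the atmosphere, σT_e⁴ = S(1−α)/4 = 4.064 W/m², giving T_e = 92.01 K.
The surface balance (absorbed SW + ε·downward IR = σT_s⁴) with T_a⁴ = T_s⁴/2 reduces to T_s = T_e·[2/(2−ε)]^¼ = 96.27 K.
T_s − T_e = 96.27 − 92.01 = 4.257 K.

4.26 kelvin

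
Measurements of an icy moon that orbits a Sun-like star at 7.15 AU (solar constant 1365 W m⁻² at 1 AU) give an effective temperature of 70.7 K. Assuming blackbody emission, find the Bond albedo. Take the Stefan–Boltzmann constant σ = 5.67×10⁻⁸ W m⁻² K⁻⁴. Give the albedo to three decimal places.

By the inverse-square law, S = 1365/7.15² = 26.70 W m⁻².
Rearranging the radiative balance, α = 1 − 4σT⁴/S.
4σT⁴ = 4·5.67×10⁻⁸·(70.7)⁴ = 5.667 W m⁻².
1−α = 5.667/26.70 = 0.2122, so α = 0.7878.

0.788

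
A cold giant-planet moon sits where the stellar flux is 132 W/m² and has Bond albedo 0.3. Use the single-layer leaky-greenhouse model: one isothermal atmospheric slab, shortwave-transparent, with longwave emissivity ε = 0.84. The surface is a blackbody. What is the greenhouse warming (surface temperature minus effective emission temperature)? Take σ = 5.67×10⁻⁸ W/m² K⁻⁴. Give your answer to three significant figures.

The planet radiates to space at T_e = [S(1−α)/(4σ)]^(1/4) = 142.1 K.
The surface balance (absorbed SW + ε·downward IR = σT_s⁴) with T_a⁴ = T_s⁴/2 reduces to T_s = T_e·[2/(2−ε)]^¼ = 162.8 K.
Greenhouse warming: T_s − T_e = 20.73 K.

20.7 kelvin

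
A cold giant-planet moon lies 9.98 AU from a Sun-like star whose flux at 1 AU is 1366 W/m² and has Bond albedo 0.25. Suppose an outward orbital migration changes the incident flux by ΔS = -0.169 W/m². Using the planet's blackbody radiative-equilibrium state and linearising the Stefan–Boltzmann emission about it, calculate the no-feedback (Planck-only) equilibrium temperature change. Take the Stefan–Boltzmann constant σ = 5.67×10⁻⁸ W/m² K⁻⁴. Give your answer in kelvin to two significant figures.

-0.25 K

Flux at the orbit: S = 1366/(9.98)² = 13.71 W/m².
Unperturbed T_e = [13.71·(1−0.25)/(4σ)]^¼ = 82.06 K.
ΔF = Δ[S(1−α)]/4 = (1−0.25)·-0.169/4 = -0.03169 W/m².
Linearising σT⁴ gives d(σT⁴)/dT = 4σT_e³ = 0.1253 W/m² per K.
So ΔT₀ = -0.03169/0.1253 = -0.253 K.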